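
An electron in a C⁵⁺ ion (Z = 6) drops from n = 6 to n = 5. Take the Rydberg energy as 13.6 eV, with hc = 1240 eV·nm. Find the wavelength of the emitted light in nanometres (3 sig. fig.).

207 nm

For Z = 6 the level energies scale as Z², so the effective Rydberg energy is 13.6 × 36 = 489.6 eV.
ΔE = 489.6 × (1/5² − 1/6²) = 489.6 × 0.01222 = 5.984 eV.
λ = hc/ΔE = 1240 / 5.984 = 207 nm.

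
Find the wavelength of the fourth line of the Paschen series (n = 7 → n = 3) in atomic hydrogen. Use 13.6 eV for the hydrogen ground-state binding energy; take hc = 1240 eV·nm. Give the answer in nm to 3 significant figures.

1010 nm

The Paschen series terminates on n_f = 3; the fourth line has n_i = 3+4 = 7.
ΔE = 13.60 × (1/3² − 1/7²) = 1.234 eV.
λ = 1240 / 1.234 = 1010 nm.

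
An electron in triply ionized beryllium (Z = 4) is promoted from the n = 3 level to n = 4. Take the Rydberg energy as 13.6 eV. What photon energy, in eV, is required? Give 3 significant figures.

10.6 eV

The Bohr energies scale as Z², so for Z = 4: E_n = −217.6/n² eV.
E_4 = −217.6/16 = −13.60 eV and E_3 = −217.6/9 = −24.18 eV.
The photon energy is |E_4 − E_3| = 10.6 eV.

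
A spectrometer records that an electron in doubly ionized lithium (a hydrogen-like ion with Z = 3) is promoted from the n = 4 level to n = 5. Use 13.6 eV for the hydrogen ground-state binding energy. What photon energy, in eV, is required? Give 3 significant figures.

2.75 eV

The Bohr energies scale as Z², so for Z = 3: E_n = −122.4/n² eV.
E_5 = −122.4/25 = −4.896 eV and E_4 = −122.4/16 = −7.650 eV.
The photon energy is |E_5 − E_4| = 2.75 eV.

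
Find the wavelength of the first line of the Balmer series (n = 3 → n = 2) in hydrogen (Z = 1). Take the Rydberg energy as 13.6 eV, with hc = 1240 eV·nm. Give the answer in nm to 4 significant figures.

The Balmer series terminates on n_f = 2; the first line has n_i = 2+1 = 3.
ΔE = 13.60 × (1/2² − 1/3²) = 1.889 eV.
λ = 1240 / 1.889 = 656.5 nm.

656.5 nm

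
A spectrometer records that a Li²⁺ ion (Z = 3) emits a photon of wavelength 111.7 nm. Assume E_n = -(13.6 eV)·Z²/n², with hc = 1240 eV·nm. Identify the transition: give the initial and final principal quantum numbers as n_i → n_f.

The photon energy is ΔE = hc/λ = 1240 / 111.7 = 11.10 eV.
With Z = 3, ΔE = 122.4 × (1/n_f² − 1/n_i²), so 1/n_f² − 1/n_i² = 0.09070.
Trying n_f = 3 gives 1/n_i² = 0.02042, i.e. n_i ≈ 7; this pair matches.

n_i = 7, n_f = 3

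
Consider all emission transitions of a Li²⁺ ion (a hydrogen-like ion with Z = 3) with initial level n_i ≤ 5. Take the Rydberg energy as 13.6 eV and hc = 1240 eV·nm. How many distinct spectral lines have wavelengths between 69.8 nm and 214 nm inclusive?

Enumerate all n_i → n_f pairs with 1 ≤ n_f < n_i ≤ 5 and compute λ = 1240 / [13.6·9·(1/n_f² − 1/n_i²)].
Lines falling in [69.8, 214] nm: 3→2 (72.94 nm), 5→3 (142.5 nm), 4→3 (208.4 nm).

3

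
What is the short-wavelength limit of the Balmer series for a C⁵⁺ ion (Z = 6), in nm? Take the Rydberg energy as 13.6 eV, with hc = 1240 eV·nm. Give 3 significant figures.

The Balmer series has lower level n_f = 2; the series limit corresponds to n_i → ∞.
ΔE_max = 13.6 × 36 / 2² = 122.4 eV.
λ_min = 1240 / 122.4 = 10.1 nm.

10.1 nm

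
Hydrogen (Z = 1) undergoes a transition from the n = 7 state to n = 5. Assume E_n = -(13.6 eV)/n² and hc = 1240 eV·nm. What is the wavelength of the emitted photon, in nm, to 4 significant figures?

4654 nm

ΔE = 13.60 × (1/5² − 1/7²) = 13.60 × 0.01959 = 0.2664 eV.
λ = hc/ΔE = 1240 / 0.2664 = 4654 nm.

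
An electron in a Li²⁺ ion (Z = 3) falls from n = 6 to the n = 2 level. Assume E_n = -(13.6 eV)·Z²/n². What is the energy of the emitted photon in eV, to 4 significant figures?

The Bohr energies scale as Z², so for Z = 3: E_n = −122.4/n² eV.
E_6 = −122.4/36 = −3.400 eV and E_2 = −122.4/4 = −30.60 eV.
The photon energy is |E_6 − E_2| = 27.20 eV.

27.20 eV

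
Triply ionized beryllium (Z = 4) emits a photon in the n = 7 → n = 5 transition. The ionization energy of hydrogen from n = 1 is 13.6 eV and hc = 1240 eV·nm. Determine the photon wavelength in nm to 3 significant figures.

291 nm

For Z = 4 the level energies scale as Z², so the effective Rydberg energy is 13.6 × 16 = 217.6 eV.
ΔE = 217.6 × (1/5² − 1/7²) = 217.6 × 0.01959 = 4.263 eV.
λ = hc/ΔE = 1240 / 4.263 = 291 nm.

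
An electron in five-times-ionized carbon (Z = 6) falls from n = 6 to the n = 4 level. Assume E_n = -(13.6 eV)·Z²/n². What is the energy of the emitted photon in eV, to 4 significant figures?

The Bohr energies scale as Z², so for Z = 6: E_n = −489.6/n² eV.
E_6 = −489.6/36 = −13.60 eV and E_4 = −489.6/16 = −30.60 eV.
The photon energy is |E_6 − E_4| = 17.00 eV.

17.00 eV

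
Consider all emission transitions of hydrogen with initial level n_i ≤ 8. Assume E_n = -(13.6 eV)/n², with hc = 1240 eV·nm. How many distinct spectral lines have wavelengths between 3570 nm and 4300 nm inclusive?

Enumerate all n_i → n_f pairs with 1 ≤ n_f < n_i ≤ 8 and compute λ = 1240 / [13.6·1·(1/n_f² − 1/n_i²)].
Lines falling in [3570, 4300] nm: 8→5 (3741 nm), 5→4 (4052 nm).

2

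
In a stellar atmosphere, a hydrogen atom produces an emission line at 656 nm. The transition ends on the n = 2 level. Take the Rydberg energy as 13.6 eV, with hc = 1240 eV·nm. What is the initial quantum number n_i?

n_i = 3

The photon energy is ΔE = hc/λ = 1240 / 656 = 1.890 eV.
With Z = 1, ΔE = 13.60 × (1/n_f² − 1/n_i²), so 1/n_f² − 1/n_i² = 0.1390.
With n_f = 2: 1/n_i² = 1/4 − 0.1390 = 0.1110, so n_i ≈ 3.00.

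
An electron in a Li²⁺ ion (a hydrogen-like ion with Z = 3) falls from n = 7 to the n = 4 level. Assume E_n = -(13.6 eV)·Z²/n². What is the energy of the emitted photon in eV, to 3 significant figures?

The Bohr energies scale as Z², so for Z = 3: E_n = −122.4/n² eV.
E_7 = −122.4/49 = −2.498 eV and E_4 = −122.4/16 = −7.650 eV.
The photon energy is |E_7 − E_4| = 5.15 eV.

5.15 eV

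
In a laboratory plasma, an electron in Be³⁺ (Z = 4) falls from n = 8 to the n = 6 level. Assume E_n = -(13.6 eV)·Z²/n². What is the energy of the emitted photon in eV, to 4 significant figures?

2.644 eV

The Bohr energies scale as Z², so for Z = 4: E_n = −217.6/n² eV.
E_8 = −217.6/64 = −3.400 eV and E_6 = −217.6/36 = −6.044 eV.
The photon energy is |E_8 − E_6| = 2.644 eV.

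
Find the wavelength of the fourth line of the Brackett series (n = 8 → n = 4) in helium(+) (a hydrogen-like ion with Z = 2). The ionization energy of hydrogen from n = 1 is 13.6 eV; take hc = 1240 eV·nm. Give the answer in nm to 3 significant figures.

The Brackett series terminates on n_f = 4; the fourth line has n_i = 4+4 = 8.
ΔE = 54.40 × (1/4² − 1/8²) = 2.550 eV.
λ = 1240 / 2.550 = 486 nm.

486 nm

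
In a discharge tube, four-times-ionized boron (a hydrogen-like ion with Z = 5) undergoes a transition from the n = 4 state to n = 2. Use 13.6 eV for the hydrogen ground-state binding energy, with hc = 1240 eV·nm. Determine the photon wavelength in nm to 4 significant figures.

For Z = 5 the level energies scale as Z², so the effective Rydberg energy is 13.6 × 25 = 340.0 eV.
ΔE = 340.0 × (1/2² − 1/4²) = 340.0 × 0.1875 = 63.75 eV.
λ = hc/ΔE = 1240 / 63.75 = 19.45 nm.

19.45 nm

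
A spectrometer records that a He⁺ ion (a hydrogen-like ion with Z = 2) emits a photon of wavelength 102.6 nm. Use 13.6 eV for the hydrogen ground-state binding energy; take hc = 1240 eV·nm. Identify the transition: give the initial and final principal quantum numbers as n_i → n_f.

n_i = 6, n_f = 2

The photon energy is ΔE = hc/λ = 1240 / 102.6 = 12.09 eV.
With Z = 2, ΔE = 54.40 × (1/n_f² − 1/n_i²), so 1/n_f² − 1/n_i² = 0.2222.
Trying n_f = 2 gives 1/n_i² = 0.02784, i.e. n_i ≈ 6; this pair matches.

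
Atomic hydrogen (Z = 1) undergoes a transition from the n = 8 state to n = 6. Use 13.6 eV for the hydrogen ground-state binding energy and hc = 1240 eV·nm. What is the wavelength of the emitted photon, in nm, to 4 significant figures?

ΔE = 13.60 × (1/6² − 1/8²) = 13.60 × 0.01215 = 0.1653 eV.
λ = hc/ΔE = 1240 / 0.1653 = 7503 nm.

7503 nm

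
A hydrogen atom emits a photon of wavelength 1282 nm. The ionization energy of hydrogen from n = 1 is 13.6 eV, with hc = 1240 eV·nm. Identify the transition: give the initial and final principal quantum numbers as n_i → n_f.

n_i = 5, n_f = 3

The photon energy is ΔE = hc/λ = 1240 / 1282 = 0.9672 eV.
With Z = 1, ΔE = 13.60 × (1/n_f² − 1/n_i²), so 1/n_f² − 1/n_i² = 0.07112.
Trying n_f = 3 gives 1/n_i² = 0.03999, i.e. n_i ≈ 5; this pair matches.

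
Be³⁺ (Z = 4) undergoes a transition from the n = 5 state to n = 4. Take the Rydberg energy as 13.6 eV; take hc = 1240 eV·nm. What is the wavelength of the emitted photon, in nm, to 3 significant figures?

253 nm

For Z = 4 the level energies scale as Z², so the effective Rydberg energy is 13.6 × 16 = 217.6 eV.
ΔE = 217.6 × (1/4² − 1/5²) = 217.6 × 0.02250 = 4.896 eV.
λ = hc/ΔE = 1240 / 4.896 = 253 nm.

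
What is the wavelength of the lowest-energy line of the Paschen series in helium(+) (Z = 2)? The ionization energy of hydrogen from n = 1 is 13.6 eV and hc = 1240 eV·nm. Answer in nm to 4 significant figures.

468.9 nm

The Paschen series terminates on n_f = 3; the first line has n_i = 3+1 = 4.
ΔE = 54.40 × (1/3² − 1/4²) = 2.644 eV.
λ = 1240 / 2.644 = 468.9 nm.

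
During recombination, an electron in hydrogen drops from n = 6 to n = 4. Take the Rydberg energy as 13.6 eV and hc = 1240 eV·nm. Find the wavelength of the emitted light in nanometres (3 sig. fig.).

ΔE = 13.60 × (1/4² − 1/6²) = 13.60 × 0.03472 = 0.4722 eV.
λ = hc/ΔE = 1240 / 0.4722 = 2630 nm.
This line belongs to the Brackett series.

2630 nm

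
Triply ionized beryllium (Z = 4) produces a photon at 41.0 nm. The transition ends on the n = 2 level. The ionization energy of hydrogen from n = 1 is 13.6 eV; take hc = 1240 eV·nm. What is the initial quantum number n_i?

n_i = 3

The photon energy is ΔE = hc/λ = 1240 / 41.0 = 30.24 eV.
With Z = 4, ΔE = 217.6 × (1/n_f² − 1/n_i²), so 1/n_f² − 1/n_i² = 0.1390.
With n_f = 2: 1/n_i² = 1/4 − 0.1390 = 0.1110, so n_i ≈ 3.00.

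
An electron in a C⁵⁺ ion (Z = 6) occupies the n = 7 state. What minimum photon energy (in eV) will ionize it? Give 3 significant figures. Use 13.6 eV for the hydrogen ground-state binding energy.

9.99 eV

E_n = −13.6 Z²/n² = −489.6/n² eV for Z = 6.
E_7 = −489.6/49 = −9.99 eV, so ionization (to E = 0) requires 9.99 eV.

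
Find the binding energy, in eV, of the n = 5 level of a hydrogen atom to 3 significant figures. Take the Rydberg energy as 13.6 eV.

E_5 = −13.60/25 = −0.544 eV, so ionization (to E = 0) requires 0.544 eV.

0.544 eV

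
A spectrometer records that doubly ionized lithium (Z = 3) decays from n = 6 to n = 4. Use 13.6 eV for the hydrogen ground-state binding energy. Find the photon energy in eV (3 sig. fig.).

4.25 eV

The Bohr energies scale as Z², so for Z = 3: E_n = −122.4/n² eV.
E_6 = −122.4/36 = −3.400 eV and E_4 = −122.4/16 = −7.650 eV.
The photon energy is |E_6 − E_4| = 4.25 eV.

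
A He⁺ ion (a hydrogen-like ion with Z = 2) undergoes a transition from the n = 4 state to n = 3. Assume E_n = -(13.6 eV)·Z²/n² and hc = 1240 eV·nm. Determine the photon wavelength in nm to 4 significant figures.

For Z = 2 the level energies scale as Z², so the effective Rydberg energy is 13.6 × 4 = 54.40 eV.
ΔE = 54.40 × (1/3² − 1/4²) = 54.40 × 0.04861 = 2.644 eV.
λ = hc/ΔE = 1240 / 2.644 = 468.9 nm.

468.9 nm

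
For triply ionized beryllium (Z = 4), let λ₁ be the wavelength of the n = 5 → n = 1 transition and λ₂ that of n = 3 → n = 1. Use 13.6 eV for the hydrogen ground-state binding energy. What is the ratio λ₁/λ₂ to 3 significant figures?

0.926

λ ∝ 1/ΔE ∝ 1/(1/n_f² − 1/n_i²), and the Z² and hc factors cancel in the ratio.
λ₁/λ₂ = (1/1² − 1/3²)/(1/1² − 1/5²) = 0.8889/0.9600 = 0.926.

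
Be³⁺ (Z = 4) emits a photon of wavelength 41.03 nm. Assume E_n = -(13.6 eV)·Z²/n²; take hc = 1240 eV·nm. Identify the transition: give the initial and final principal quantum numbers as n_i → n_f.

n_i = 3, n_f = 2

The photon energy is ΔE = hc/λ = 1240 / 41.03 = 30.22 eV.
With Z = 4, ΔE = 217.6 × (1/n_f² − 1/n_i²), so 1/n_f² − 1/n_i² = 0.1389.
Trying n_f = 2 gives 1/n_i² = 0.1111, i.e. n_i ≈ 3; this pair matches.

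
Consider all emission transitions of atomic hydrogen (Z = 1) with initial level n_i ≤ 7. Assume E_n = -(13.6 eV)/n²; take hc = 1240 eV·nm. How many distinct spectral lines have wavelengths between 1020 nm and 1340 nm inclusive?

2

Enumerate all n_i → n_f pairs with 1 ≤ n_f < n_i ≤ 7 and compute λ = 1240 / [13.6·1·(1/n_f² − 1/n_i²)].
Lines falling in [1020, 1340] nm: 6→3 (1094 nm), 5→3 (1282 nm).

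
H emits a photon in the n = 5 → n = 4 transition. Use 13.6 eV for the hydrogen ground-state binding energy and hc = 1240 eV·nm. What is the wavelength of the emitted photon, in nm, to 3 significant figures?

4050 nm

ΔE = 13.60 × (1/4² − 1/5²) = 13.60 × 0.02250 = 0.3060 eV.
λ = hc/ΔE = 1240 / 0.3060 = 4050 nm.
This line belongs to the Brackett series.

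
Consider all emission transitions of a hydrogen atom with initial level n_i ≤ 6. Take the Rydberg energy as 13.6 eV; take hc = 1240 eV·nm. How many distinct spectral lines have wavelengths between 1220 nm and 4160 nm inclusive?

4

Enumerate all n_i → n_f pairs with 1 ≤ n_f < n_i ≤ 6 and compute λ = 1240 / [13.6·1·(1/n_f² − 1/n_i²)].
Lines falling in [1220, 4160] nm: 5→3 (1282 nm), 4→3 (1876 nm), 6→4 (2626 nm), 5→4 (4052 nm).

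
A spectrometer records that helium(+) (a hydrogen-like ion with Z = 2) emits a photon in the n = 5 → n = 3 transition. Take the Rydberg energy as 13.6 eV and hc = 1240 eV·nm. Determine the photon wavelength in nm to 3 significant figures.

321 nm

For Z = 2 the level energies scale as Z², so the effective Rydberg energy is 13.6 × 4 = 54.40 eV.
ΔE = 54.40 × (1/3² − 1/5²) = 54.40 × 0.07111 = 3.868 eV.
λ = hc/ΔE = 1240 / 3.868 = 321 nm.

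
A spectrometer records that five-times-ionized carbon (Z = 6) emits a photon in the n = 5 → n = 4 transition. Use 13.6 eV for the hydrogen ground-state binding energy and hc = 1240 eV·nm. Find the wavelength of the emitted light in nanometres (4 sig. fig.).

For Z = 6 the level energies scale as Z², so the effective Rydberg energy is 13.6 × 36 = 489.6 eV.
ΔE = 489.6 × (1/4² − 1/5²) = 489.6 × 0.02250 = 11.02 eV.
λ = hc/ΔE = 1240 / 11.02 = 112.6 nm.

112.6 nm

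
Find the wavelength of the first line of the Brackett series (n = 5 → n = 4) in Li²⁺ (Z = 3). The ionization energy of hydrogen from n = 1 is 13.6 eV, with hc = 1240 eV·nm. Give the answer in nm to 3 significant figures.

The Brackett series terminates on n_f = 4; the first line has n_i = 4+1 = 5.
ΔE = 122.4 × (1/4² − 1/5²) = 2.754 eV.
λ = 1240 / 2.754 = 450 nm.

450 nm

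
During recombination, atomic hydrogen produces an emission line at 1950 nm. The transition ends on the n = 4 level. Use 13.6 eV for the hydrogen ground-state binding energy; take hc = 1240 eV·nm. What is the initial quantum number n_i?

The photon energy is ΔE = hc/λ = 1240 / 1950 = 0.6359 eV.
With Z = 1, ΔE = 13.60 × (1/n_f² − 1/n_i²), so 1/n_f² − 1/n_i² = 0.04676.
With n_f = 4: 1/n_i² = 1/16 − 0.04676 = 0.01574, so n_i ≈ 7.97.

n_i = 8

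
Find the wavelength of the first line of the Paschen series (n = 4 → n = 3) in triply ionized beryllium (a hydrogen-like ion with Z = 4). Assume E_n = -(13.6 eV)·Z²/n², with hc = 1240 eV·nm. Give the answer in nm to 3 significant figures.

117 nm

The Paschen series terminates on n_f = 3; the first line has n_i = 3+1 = 4.
ΔE = 217.6 × (1/3² − 1/4²) = 10.58 eV.
λ = 1240 / 10.58 = 117 nm.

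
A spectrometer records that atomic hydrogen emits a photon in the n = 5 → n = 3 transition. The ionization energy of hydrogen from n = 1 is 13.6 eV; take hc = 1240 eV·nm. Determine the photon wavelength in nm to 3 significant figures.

ΔE = 13.60 × (1/3² − 1/5²) = 13.60 × 0.07111 = 0.9671 eV.
λ = hc/ΔE = 1240 / 0.9671 = 1280 nm.

1280 nm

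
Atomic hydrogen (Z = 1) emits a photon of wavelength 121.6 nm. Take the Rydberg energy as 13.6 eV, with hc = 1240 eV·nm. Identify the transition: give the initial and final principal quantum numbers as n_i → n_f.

The photon energy is ΔE = hc/λ = 1240 / 121.6 = 10.20 eV.
With Z = 1, ΔE = 13.60 × (1/n_f² − 1/n_i²), so 1/n_f² − 1/n_i² = 0.7498.
Trying n_f = 1 gives 1/n_i² = 0.2502, i.e. n_i ≈ 2; this pair matches.

n_i = 2, n_f = 1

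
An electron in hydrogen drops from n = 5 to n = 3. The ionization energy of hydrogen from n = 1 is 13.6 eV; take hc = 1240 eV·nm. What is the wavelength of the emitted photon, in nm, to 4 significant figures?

ΔE = 13.60 × (1/3² − 1/5²) = 13.60 × 0.07111 = 0.9671 eV.
λ = hc/ΔE = 1240 / 0.9671 = 1282 nm.

1282 nm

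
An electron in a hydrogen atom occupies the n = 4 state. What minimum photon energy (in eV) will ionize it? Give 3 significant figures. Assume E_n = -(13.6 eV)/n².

0.850 eV

E_4 = −13.60/16 = −0.850 eV, so ionization (to E = 0) requires 0.850 eV.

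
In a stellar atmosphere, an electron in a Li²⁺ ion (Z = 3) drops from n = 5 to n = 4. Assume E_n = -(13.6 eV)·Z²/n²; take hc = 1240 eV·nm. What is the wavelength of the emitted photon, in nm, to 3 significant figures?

For Z = 3 the level energies scale as Z², so the effective Rydberg energy is 13.6 × 9 = 122.4 eV.
ΔE = 122.4 × (1/4² − 1/5²) = 122.4 × 0.02250 = 2.754 eV.
λ = hc/ΔE = 1240 / 2.754 = 450 nm.

450 nm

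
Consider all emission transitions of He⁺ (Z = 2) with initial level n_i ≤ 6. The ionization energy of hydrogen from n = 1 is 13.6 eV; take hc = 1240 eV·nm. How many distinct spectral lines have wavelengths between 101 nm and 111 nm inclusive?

2

Enumerate all n_i → n_f pairs with 1 ≤ n_f < n_i ≤ 6 and compute λ = 1240 / [13.6·4·(1/n_f² − 1/n_i²)].
Lines falling in [101, 111] nm: 6→2 (102.6 nm), 5→2 (108.5 nm).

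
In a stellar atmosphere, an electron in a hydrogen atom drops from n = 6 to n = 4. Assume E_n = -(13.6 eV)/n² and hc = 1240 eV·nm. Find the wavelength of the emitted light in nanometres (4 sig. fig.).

2626 nm

ΔE = 13.60 × (1/4² − 1/6²) = 13.60 × 0.03472 = 0.4722 eV.
λ = hc/ΔE = 1240 / 0.4722 = 2626 nm.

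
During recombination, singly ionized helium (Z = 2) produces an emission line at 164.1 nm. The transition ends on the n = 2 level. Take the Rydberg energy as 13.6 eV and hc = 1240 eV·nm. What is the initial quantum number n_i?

The photon energy is ΔE = hc/λ = 1240 / 164.1 = 7.556 eV.
With Z = 2, ΔE = 54.40 × (1/n_f² − 1/n_i²), so 1/n_f² − 1/n_i² = 0.1389.
With n_f = 2: 1/n_i² = 1/4 − 0.1389 = 0.1111, so n_i ≈ 3.00.

n_i = 3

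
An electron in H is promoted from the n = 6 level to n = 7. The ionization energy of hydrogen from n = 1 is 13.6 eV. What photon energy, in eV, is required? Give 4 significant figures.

0.1002 eV

E_7 = −13.60/49 = −0.2776 eV and E_6 = −13.60/36 = −0.3778 eV.
The photon energy is |E_7 − E_6| = 0.1002 eV.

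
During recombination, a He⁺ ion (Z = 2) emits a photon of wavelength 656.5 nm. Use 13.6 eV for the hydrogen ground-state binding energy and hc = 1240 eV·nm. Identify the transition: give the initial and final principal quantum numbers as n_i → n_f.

n_i = 6, n_f = 4

The photon energy is ΔE = hc/λ = 1240 / 656.5 = 1.889 eV.
With Z = 2, ΔE = 54.40 × (1/n_f² − 1/n_i²), so 1/n_f² − 1/n_i² = 0.03472.
Trying n_f = 4 gives 1/n_i² = 0.02778, i.e. n_i ≈ 6; this pair matches.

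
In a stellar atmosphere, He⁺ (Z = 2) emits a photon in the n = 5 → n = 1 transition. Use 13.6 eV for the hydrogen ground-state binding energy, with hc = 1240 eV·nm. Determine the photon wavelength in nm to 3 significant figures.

23.7 nm

For Z = 2 the level energies scale as Z², so the effective Rydberg energy is 13.6 × 4 = 54.40 eV.
ΔE = 54.40 × (1/1² − 1/5²) = 54.40 × 0.9600 = 52.22 eV.
λ = hc/ΔE = 1240 / 52.22 = 23.7 nm.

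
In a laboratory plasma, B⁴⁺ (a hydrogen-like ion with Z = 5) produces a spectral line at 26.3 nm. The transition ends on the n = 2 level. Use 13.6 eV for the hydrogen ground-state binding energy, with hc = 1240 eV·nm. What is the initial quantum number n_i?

The photon energy is ΔE = hc/λ = 1240 / 26.3 = 47.15 eV.
With Z = 5, ΔE = 340.0 × (1/n_f² − 1/n_i²), so 1/n_f² − 1/n_i² = 0.1387.
With n_f = 2: 1/n_i² = 1/4 − 0.1387 = 0.1113, so n_i ≈ 3.00.

n_i = 3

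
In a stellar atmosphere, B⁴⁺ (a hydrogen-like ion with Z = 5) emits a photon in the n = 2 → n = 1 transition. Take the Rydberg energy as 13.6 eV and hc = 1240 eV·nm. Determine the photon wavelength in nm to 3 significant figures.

4.86 nm

For Z = 5 the level energies scale as Z², so the effective Rydberg energy is 13.6 × 25 = 340.0 eV.
ΔE = 340.0 × (1/1² − 1/2²) = 340.0 × 0.7500 = 255.0 eV.
λ = hc/ΔE = 1240 / 255.0 = 4.86 nm.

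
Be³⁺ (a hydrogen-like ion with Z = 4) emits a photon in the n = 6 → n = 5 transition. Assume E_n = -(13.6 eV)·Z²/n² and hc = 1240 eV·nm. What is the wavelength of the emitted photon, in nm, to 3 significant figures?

For Z = 4 the level energies scale as Z², so the effective Rydberg energy is 13.6 × 16 = 217.6 eV.
ΔE = 217.6 × (1/5² − 1/6²) = 217.6 × 0.01222 = 2.660 eV.
λ = hc/ΔE = 1240 / 2.660 = 466 nm.

466 nm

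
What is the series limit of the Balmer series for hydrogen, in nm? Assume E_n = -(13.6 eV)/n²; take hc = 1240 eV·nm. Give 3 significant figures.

365 nm

The Balmer series has lower level n_f = 2; the series limit corresponds to n_i → ∞.
ΔE_max = 13.6 × 1 / 2² = 3.400 eV.
λ_min = 1240 / 3.400 = 365 nm.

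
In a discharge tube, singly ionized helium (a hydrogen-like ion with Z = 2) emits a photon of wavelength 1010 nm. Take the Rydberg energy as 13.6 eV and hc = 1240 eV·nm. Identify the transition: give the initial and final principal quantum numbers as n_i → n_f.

n_i = 5, n_f = 4

The photon energy is ΔE = hc/λ = 1240 / 1010 = 1.228 eV.
With Z = 2, ΔE = 54.40 × (1/n_f² − 1/n_i²), so 1/n_f² − 1/n_i² = 0.02257.
Trying n_f = 4 gives 1/n_i² = 0.03993, i.e. n_i ≈ 5; this pair matches.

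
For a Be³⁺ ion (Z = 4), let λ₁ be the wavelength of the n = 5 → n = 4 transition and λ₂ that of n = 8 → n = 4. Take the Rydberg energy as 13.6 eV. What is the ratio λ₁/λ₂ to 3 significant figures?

2.08

λ ∝ 1/ΔE ∝ 1/(1/n_f² − 1/n_i²), and the Z² and hc factors cancel in the ratio.
λ₁/λ₂ = (1/4² − 1/8²)/(1/4² − 1/5²) = 0.04688/0.02250 = 2.08.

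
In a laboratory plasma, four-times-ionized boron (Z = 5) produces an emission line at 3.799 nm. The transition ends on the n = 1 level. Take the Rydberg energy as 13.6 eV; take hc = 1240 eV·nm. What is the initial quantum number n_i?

The photon energy is ΔE = hc/λ = 1240 / 3.799 = 326.4 eV.
With Z = 5, ΔE = 340.0 × (1/n_f² − 1/n_i²), so 1/n_f² − 1/n_i² = 0.9600.
With n_f = 1: 1/n_i² = 1/1 − 0.9600 = 0.04000, so n_i ≈ 5.00.

n_i = 5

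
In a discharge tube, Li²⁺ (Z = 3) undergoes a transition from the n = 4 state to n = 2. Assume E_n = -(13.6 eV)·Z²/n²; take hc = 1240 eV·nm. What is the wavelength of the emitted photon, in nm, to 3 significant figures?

54.0 nm

For Z = 3 the level energies scale as Z², so the effective Rydberg energy is 13.6 × 9 = 122.4 eV.
ΔE = 122.4 × (1/2² − 1/4²) = 122.4 × 0.1875 = 22.95 eV.
λ = hc/ΔE = 1240 / 22.95 = 54.0 nm.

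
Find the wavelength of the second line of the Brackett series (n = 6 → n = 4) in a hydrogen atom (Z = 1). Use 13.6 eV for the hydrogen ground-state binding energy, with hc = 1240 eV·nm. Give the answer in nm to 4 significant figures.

2626 nm

The Brackett series terminates on n_f = 4; the second line has n_i = 4+2 = 6.
ΔE = 13.60 × (1/4² − 1/6²) = 0.4722 eV.
λ = 1240 / 0.4722 = 2626 nm.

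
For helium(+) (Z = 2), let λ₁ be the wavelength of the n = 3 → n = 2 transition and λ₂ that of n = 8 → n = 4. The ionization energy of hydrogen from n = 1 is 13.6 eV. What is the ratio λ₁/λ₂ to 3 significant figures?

λ ∝ 1/ΔE ∝ 1/(1/n_f² − 1/n_i²), and the Z² and hc factors cancel in the ratio.
λ₁/λ₂ = (1/4² − 1/8²)/(1/2² − 1/3²) = 0.04688/0.1389 = 0.338.

0.338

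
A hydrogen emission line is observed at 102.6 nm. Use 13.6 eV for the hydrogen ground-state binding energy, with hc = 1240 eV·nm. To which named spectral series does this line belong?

Lyman

ΔE = 1240/102.6 = 12.09 eV.
This matches 13.6 × (1/1² − 1/3²), so n_f = 1: the Lyman series.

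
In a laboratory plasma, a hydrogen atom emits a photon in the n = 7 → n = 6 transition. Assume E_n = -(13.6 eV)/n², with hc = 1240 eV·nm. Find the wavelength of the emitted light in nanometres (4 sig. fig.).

ΔE = 13.60 × (1/6² − 1/7²) = 13.60 × 0.007370 = 0.1002 eV.
λ = hc/ΔE = 1240 / 0.1002 = 12370 nm.

12370 nm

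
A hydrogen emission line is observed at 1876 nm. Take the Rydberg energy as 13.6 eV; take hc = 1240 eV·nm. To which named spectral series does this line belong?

ΔE = 1240/1876 = 0.6610 eV.
This matches 13.6 × (1/3² − 1/4²), so n_f = 3: the Paschen series.

Paschen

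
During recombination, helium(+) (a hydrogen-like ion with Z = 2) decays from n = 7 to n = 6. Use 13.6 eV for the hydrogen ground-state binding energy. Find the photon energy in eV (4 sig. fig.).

The Bohr energies scale as Z², so for Z = 2: E_n = −54.40/n² eV.
E_7 = −54.40/49 = −1.110 eV and E_6 = −54.40/36 = −1.511 eV.
The photon energy is |E_7 − E_6| = 0.4009 eV.

0.4009 eV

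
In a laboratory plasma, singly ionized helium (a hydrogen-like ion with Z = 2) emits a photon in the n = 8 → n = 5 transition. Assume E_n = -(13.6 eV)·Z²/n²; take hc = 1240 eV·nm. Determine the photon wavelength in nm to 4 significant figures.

935.1 nm

For Z = 2 the level energies scale as Z², so the effective Rydberg energy is 13.6 × 4 = 54.40 eV.
ΔE = 54.40 × (1/5² − 1/8²) = 54.40 × 0.02438 = 1.326 eV.
λ = hc/ΔE = 1240 / 1.326 = 935.1 nm.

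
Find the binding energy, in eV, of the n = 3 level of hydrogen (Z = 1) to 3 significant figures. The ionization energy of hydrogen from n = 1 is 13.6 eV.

1.51 eV

E_3 = −13.60/9 = −1.51 eV, so ionization (to E = 0) requires 1.51 eV.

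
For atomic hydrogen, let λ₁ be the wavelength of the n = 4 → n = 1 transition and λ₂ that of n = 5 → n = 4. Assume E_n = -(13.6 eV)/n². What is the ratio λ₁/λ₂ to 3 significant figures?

0.0240

λ ∝ 1/ΔE ∝ 1/(1/n_f² − 1/n_i²), and the Z² and hc factors cancel in the ratio.
λ₁/λ₂ = (1/4² − 1/5²)/(1/1² − 1/4²) = 0.02250/0.9375 = 0.0240.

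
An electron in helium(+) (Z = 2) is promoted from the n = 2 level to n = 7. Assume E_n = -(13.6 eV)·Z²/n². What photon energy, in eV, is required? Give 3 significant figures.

The Bohr energies scale as Z², so for Z = 2: E_n = −54.40/n² eV.
E_7 = −54.40/49 = −1.110 eV and E_2 = −54.40/4 = −13.60 eV.
The photon energy is |E_7 − E_2| = 12.5 eV.

12.5 eV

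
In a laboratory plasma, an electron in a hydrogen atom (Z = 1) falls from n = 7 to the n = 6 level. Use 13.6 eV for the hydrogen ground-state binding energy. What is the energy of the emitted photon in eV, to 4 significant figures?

E_7 = −13.60/49 = −0.2776 eV and E_6 = −13.60/36 = −0.3778 eV.
The photon energy is |E_7 − E_6| = 0.1002 eV.

0.1002 eV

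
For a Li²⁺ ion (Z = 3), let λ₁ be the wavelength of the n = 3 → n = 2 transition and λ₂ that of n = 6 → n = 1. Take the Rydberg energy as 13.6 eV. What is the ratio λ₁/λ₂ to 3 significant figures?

7.00

λ ∝ 1/ΔE ∝ 1/(1/n_f² − 1/n_i²), and the Z² and hc factors cancel in the ratio.
λ₁/λ₂ = (1/1² − 1/6²)/(1/2² − 1/3²) = 0.9722/0.1389 = 7.00.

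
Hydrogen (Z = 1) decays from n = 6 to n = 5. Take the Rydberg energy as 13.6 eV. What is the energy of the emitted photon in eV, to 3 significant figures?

0.166 eV

E_6 = −13.60/36 = −0.3778 eV and E_5 = −13.60/25 = −0.5440 eV.
The photon energy is |E_6 − E_5| = 0.166 eV.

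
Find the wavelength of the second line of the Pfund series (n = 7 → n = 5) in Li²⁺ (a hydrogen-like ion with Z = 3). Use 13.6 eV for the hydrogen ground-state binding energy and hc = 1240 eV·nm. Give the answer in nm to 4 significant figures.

The Pfund series terminates on n_f = 5; the second line has n_i = 5+2 = 7.
ΔE = 122.4 × (1/5² − 1/7²) = 2.398 eV.
λ = 1240 / 2.398 = 517.1 nm.

517.1 nm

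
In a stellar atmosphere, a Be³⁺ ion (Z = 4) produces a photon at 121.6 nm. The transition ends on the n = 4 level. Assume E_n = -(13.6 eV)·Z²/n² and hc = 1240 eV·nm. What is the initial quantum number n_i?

n_i = 8

The photon energy is ΔE = hc/λ = 1240 / 121.6 = 10.20 eV.
With Z = 4, ΔE = 217.6 × (1/n_f² − 1/n_i²), so 1/n_f² − 1/n_i² = 0.04686.
With n_f = 4: 1/n_i² = 1/16 − 0.04686 = 0.01564, so n_i ≈ 8.00.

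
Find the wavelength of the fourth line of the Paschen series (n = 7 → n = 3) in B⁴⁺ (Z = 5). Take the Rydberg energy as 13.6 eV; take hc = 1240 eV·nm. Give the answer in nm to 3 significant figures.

40.2 nm

The Paschen series terminates on n_f = 3; the fourth line has n_i = 3+4 = 7.
ΔE = 340.0 × (1/3² − 1/7²) = 30.84 eV.
λ = 1240 / 30.84 = 40.2 nm.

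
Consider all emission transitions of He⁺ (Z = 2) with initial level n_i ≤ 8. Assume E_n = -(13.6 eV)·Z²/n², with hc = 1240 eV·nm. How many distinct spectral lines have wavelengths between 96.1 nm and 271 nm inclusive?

8

Enumerate all n_i → n_f pairs with 1 ≤ n_f < n_i ≤ 8 and compute λ = 1240 / [13.6·4·(1/n_f² − 1/n_i²)].
Lines falling in [96.1, 271] nm: 8→2 (97.25 nm), 7→2 (99.28 nm), 6→2 (102.6 nm), 5→2 (108.5 nm), 4→2 (121.6 nm), 3→2 (164.1 nm), 8→3 (238.7 nm), 7→3 (251.3 nm).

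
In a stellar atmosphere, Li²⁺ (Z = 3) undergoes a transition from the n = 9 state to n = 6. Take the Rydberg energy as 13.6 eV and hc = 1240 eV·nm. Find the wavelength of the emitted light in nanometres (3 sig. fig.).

656 nm

For Z = 3 the level energies scale as Z², so the effective Rydberg energy is 13.6 × 9 = 122.4 eV.
ΔE = 122.4 × (1/6² − 1/9²) = 122.4 × 0.01543 = 1.889 eV.
λ = hc/ΔE = 1240 / 1.889 = 656 nm.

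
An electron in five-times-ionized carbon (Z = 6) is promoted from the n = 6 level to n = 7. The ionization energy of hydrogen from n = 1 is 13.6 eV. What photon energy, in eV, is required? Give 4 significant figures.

3.608 eV

The Bohr energies scale as Z², so for Z = 6: E_n = −489.6/n² eV.
E_7 = −489.6/49 = −9.992 eV and E_6 = −489.6/36 = −13.60 eV.
The photon energy is |E_7 − E_6| = 3.608 eV.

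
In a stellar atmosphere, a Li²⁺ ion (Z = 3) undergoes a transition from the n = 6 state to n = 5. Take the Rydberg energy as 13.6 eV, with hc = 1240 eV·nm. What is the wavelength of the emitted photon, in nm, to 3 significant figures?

For Z = 3 the level energies scale as Z², so the effective Rydberg energy is 13.6 × 9 = 122.4 eV.
ΔE = 122.4 × (1/5² − 1/6²) = 122.4 × 0.01222 = 1.496 eV.
λ = hc/ΔE = 1240 / 1.496 = 829 nm.

829 nm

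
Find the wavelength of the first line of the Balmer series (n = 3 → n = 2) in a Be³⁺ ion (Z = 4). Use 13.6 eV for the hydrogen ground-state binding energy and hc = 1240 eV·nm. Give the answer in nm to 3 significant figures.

The Balmer series terminates on n_f = 2; the first line has n_i = 2+1 = 3.
ΔE = 217.6 × (1/2² − 1/3²) = 30.22 eV.
λ = 1240 / 30.22 = 41.0 nm.

41.0 nm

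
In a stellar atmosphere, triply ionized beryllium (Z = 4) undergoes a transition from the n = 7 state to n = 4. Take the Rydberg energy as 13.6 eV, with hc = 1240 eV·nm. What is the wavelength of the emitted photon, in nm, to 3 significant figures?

For Z = 4 the level energies scale as Z², so the effective Rydberg energy is 13.6 × 16 = 217.6 eV.
ΔE = 217.6 × (1/4² − 1/7²) = 217.6 × 0.04209 = 9.159 eV.
λ = hc/ΔE = 1240 / 9.159 = 135 nm.

135 nm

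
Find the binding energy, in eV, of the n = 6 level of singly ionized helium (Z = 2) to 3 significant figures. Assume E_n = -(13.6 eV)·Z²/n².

E_n = −13.6 Z²/n² = −54.40/n² eV for Z = 2.
E_6 = −54.40/36 = −1.51 eV, so ionization (to E = 0) requires 1.51 eV.

1.51 eV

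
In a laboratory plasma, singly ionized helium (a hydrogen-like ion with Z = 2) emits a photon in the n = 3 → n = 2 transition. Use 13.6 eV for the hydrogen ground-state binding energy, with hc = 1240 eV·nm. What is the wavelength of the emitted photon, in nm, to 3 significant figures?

For Z = 2 the level energies scale as Z², so the effective Rydberg energy is 13.6 × 4 = 54.40 eV.
ΔE = 54.40 × (1/2² − 1/3²) = 54.40 × 0.1389 = 7.556 eV.
λ = hc/ΔE = 1240 / 7.556 = 164 nm.

164 nm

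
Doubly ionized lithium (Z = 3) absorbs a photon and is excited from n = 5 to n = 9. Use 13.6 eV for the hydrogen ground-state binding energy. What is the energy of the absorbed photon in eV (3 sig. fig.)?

The Bohr energies scale as Z², so for Z = 3: E_n = −122.4/n² eV.
E_9 = −122.4/81 = −1.511 eV and E_5 = −122.4/25 = −4.896 eV.
The photon energy is |E_9 − E_5| = 3.38 eV.

3.38 eV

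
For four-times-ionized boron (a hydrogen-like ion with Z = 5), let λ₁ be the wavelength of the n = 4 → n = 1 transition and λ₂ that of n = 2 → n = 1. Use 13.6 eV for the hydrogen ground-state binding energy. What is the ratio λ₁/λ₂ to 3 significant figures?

λ ∝ 1/ΔE ∝ 1/(1/n_f² − 1/n_i²), and the Z² and hc factors cancel in the ratio.
λ₁/λ₂ = (1/1² − 1/2²)/(1/1² − 1/4²) = 0.7500/0.9375 = 0.800.

0.800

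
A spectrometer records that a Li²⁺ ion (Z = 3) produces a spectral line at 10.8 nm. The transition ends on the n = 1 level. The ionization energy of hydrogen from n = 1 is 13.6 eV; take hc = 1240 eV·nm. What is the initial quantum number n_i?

n_i = 4

The photon energy is ΔE = hc/λ = 1240 / 10.8 = 114.8 eV.
With Z = 3, ΔE = 122.4 × (1/n_f² − 1/n_i²), so 1/n_f² − 1/n_i² = 0.9380.
With n_f = 1: 1/n_i² = 1/1 − 0.9380 = 0.06197, so n_i ≈ 4.02.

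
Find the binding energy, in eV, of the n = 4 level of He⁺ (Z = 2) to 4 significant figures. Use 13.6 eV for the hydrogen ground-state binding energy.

E_n = −13.6 Z²/n² = −54.40/n² eV for Z = 2.
E_4 = −54.40/16 = −3.400 eV, so ionization (to E = 0) requires 3.400 eV.

3.400 eV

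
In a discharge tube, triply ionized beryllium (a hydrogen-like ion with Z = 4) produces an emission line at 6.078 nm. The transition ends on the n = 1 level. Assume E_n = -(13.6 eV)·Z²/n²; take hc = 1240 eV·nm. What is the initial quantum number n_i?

The photon energy is ΔE = hc/λ = 1240 / 6.078 = 204.0 eV.
With Z = 4, ΔE = 217.6 × (1/n_f² − 1/n_i²), so 1/n_f² − 1/n_i² = 0.9376.
With n_f = 1: 1/n_i² = 1/1 − 0.9376 = 0.06243, so n_i ≈ 4.00.

n_i = 4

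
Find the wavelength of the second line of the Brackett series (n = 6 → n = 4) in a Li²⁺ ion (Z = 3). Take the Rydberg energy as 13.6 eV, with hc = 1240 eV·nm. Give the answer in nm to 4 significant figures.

The Brackett series terminates on n_f = 4; the second line has n_i = 4+2 = 6.
ΔE = 122.4 × (1/4² − 1/6²) = 4.250 eV.
λ = 1240 / 4.250 = 291.8 nm.

291.8 nm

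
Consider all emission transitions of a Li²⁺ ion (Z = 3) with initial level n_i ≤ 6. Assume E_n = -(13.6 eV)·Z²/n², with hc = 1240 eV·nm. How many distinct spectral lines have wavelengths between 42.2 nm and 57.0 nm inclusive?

Enumerate all n_i → n_f pairs with 1 ≤ n_f < n_i ≤ 6 and compute λ = 1240 / [13.6·9·(1/n_f² − 1/n_i²)].
Lines falling in [42.2, 57.0] nm: 6→2 (45.59 nm), 5→2 (48.24 nm), 4→2 (54.03 nm).

3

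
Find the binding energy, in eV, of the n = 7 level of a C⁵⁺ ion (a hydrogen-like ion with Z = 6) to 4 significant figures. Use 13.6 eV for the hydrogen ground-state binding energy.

9.992 eV

E_n = −13.6 Z²/n² = −489.6/n² eV for Z = 6.
E_7 = −489.6/49 = −9.992 eV, so ionization (to E = 0) requires 9.992 eV.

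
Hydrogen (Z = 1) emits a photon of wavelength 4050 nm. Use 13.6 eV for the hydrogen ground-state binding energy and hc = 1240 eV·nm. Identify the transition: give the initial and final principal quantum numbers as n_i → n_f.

n_i = 5, n_f = 4

The photon energy is ΔE = hc/λ = 1240 / 4050 = 0.3062 eV.
With Z = 1, ΔE = 13.60 × (1/n_f² − 1/n_i²), so 1/n_f² − 1/n_i² = 0.02251.
Trying n_f = 4 gives 1/n_i² = 0.03999, i.e. n_i ≈ 5; this pair matches.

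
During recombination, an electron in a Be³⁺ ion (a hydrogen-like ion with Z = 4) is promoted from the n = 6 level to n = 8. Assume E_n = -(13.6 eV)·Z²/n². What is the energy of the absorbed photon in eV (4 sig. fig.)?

2.644 eV

The Bohr energies scale as Z², so for Z = 4: E_n = −217.6/n² eV.
E_8 = −217.6/64 = −3.400 eV and E_6 = −217.6/36 = −6.044 eV.
The photon energy is |E_8 − E_6| = 2.644 eV.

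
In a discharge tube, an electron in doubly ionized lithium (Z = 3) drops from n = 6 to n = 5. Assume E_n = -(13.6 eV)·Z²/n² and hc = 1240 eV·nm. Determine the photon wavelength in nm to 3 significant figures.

For Z = 3 the level energies scale as Z², so the effective Rydberg energy is 13.6 × 9 = 122.4 eV.
ΔE = 122.4 × (1/5² − 1/6²) = 122.4 × 0.01222 = 1.496 eV.
λ = hc/ΔE = 1240 / 1.496 = 829 nm.

829 nm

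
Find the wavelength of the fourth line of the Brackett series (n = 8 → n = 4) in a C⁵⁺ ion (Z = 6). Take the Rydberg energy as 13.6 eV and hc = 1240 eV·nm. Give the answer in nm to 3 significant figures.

54.0 nm

The Brackett series terminates on n_f = 4; the fourth line has n_i = 4+4 = 8.
ΔE = 489.6 × (1/4² − 1/8²) = 22.95 eV.
λ = 1240 / 22.95 = 54.0 nm.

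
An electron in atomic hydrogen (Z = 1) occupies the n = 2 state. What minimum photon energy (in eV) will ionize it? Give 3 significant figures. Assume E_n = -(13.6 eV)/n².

E_2 = −13.60/4 = −3.40 eV, so ionization (to E = 0) requires 3.40 eV.

3.40 eV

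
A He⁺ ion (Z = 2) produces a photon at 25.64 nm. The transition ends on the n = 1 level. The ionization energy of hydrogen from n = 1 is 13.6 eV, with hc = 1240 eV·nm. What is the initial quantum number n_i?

n_i = 3

The photon energy is ΔE = hc/λ = 1240 / 25.64 = 48.36 eV.
With Z = 2, ΔE = 54.40 × (1/n_f² − 1/n_i²), so 1/n_f² − 1/n_i² = 0.8890.
With n_f = 1: 1/n_i² = 1/1 − 0.8890 = 0.1110, so n_i ≈ 3.00.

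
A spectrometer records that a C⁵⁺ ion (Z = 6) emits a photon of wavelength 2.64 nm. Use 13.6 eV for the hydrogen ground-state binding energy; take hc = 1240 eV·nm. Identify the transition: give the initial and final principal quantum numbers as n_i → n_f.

n_i = 5, n_f = 1

The photon energy is ΔE = hc/λ = 1240 / 2.64 = 469.7 eV.
With Z = 6, ΔE = 489.6 × (1/n_f² − 1/n_i²), so 1/n_f² − 1/n_i² = 0.9593.
Trying n_f = 1 gives 1/n_i² = 0.04065, i.e. n_i ≈ 5; this pair matches.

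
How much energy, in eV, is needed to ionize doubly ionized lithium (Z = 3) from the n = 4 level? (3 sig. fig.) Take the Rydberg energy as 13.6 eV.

7.65 eV

E_n = −13.6 Z²/n² = −122.4/n² eV for Z = 3.
E_4 = −122.4/16 = −7.65 eV, so ionization (to E = 0) requires 7.65 eV.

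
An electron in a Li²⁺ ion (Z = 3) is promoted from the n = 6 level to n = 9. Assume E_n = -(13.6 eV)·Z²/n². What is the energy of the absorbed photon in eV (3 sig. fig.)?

1.89 eV

The Bohr energies scale as Z², so for Z = 3: E_n = −122.4/n² eV.
E_9 = −122.4/81 = −1.511 eV and E_6 = −122.4/36 = −3.400 eV.
The photon energy is |E_9 − E_6| = 1.89 eV.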